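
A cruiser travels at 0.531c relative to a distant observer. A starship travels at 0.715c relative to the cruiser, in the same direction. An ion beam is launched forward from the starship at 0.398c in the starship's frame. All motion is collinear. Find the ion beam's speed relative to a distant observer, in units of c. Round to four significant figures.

First combine the ion beam and starship (S''→S'): u₁ = (0.398 + 0.715)/(1 + 0.398×0.715) = 1.113/1.28457 = 0.86644.
Then combine with the cruiser (S'→S): u = (0.86644 + 0.531)/(1 + 0.86644×0.531) = 1.39744/1.46007964 = 0.9571.

0.9571c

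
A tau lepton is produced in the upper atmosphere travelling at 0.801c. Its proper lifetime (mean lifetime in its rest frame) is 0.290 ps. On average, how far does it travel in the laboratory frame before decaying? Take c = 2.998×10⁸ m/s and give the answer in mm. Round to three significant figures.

0.116 mm

β² = 0.641601, so γ = 1/√0.358399 = 1.6704.
Lab-frame lifetime: Δt = γτ = 1.6704 × 0.290 ps = 0.48442 ps.
Distance: d = vΔt = 0.801 × 2.998×10⁸ m/s × 4.8442×10^-13 s = 1.16×10^-4 m = 0.116 mm.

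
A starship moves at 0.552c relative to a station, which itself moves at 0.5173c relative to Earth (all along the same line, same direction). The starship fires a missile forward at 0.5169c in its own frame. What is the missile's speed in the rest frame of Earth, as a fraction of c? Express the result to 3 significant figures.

0.943c

Compose velocities in two stages. Stage 1 (into S'): u₁ = (0.5169+0.552)/(1+0.5169×0.552) = 0.83162.
Stage 2 (into S): u = (0.83162+0.5173)/(1+0.83162×0.5173) = 0.94317, so the speed is 0.943c.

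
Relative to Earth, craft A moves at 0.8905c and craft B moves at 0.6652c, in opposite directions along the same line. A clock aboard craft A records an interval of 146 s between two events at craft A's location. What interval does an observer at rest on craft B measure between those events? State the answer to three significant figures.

684 s

Speed of craft A in craft B's frame: u = (v_A + v_B)/(1 + v_A v_B/c²) = (0.8905 + 0.6652)/(1 + 0.8905×0.6652) = 1.5557/1.5923606 = 0.97698; |u| = 0.97698c.
At |u| = 0.97698c, γ = (1 − 0.95449)^(−1/2) = 4.6876.
The clock on craft A records proper time, so craft B measures Δt = γΔτ = 4.6876 × 146 = 684 s.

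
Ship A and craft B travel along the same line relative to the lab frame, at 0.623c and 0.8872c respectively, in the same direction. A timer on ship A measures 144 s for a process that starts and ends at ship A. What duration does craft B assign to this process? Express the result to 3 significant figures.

The velocity of ship A relative to craft B is (0.623 − 0.8872)c / (1 − 0.623×0.8872) = −0.59069c; relative speed 0.59069c.
At |u| = 0.59069c, γ = (1 − 0.348915)^(−1/2) = 1.2393.
The clock on ship A records proper time, so craft B measures Δt = γΔτ = 1.2393 × 144 = 178 s.

178 s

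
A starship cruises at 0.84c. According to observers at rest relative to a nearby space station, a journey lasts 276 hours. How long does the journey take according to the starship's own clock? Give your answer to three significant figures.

β² = 0.7056, so γ = 1/√0.2944 = 1.843.
The moving clock records proper time: Δτ = Δt/γ = 276/1.843 = 150 hours.

150 hours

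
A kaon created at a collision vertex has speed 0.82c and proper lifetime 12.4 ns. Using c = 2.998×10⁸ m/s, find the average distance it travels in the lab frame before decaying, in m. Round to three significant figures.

5.33 m

γ = 1/√(1 − β²) = 1/√(1 − 0.6724) = 1/√0.3276 = 1/0.572364 = 1.7471.
Lab-frame lifetime: Δt = γτ = 1.7471 × 12.4 ns = 21.664 ns.
Distance: d = vΔt = 0.82 × 2.998×10⁸ m/s × 2.1664×10^-8 s = 5.33 m.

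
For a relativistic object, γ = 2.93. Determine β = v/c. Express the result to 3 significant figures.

β = √(1 − 1/γ²) = √(1 − 1/8.5849) = √0.883516 = 0.940.

0.940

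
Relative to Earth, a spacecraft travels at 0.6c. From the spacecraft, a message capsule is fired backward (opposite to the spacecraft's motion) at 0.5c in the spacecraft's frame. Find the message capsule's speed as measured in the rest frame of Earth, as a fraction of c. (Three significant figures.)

0.143c

Relativistic velocity addition: u = (u' + v)/(1 + u'v/c²), with u' = −0.5c and v = 0.6c.
Numerator: −0.5 + 0.6 = 0.1. Denominator: 1 + (−0.5)(0.6) = 0.7.
u = 0.1/0.7 = 0.14286, so the speed is 0.143c.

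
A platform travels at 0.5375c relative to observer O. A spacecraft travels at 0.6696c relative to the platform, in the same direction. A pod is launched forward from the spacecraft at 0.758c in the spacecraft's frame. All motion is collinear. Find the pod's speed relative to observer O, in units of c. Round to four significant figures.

0.9837c

Compose velocities in two stages. Stage 1 (into S'): u₁ = (0.758+0.6696)/(1+0.758×0.6696) = 0.94696.
Stage 2 (into S): u = (0.94696+0.5375)/(1+0.94696×0.5375) = 0.98374, so the speed is 0.9837c.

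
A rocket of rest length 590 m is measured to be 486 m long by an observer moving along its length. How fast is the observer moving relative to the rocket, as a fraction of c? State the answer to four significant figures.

Length contraction gives γ = L₀/L = 590/486 = 1.214.
β = √(1 − 1/γ²) = √0.32148 = 0.5670.

0.5670c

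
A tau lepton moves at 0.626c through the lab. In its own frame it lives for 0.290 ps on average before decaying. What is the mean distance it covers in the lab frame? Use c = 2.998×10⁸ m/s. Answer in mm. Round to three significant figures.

0.0698 mm

β² = 0.391876, so γ = 1/√0.608124 = 1.2823.
Lab-frame lifetime: Δt = γτ = 1.2823 × 0.290 ps = 0.37187 ps.
Distance: d = vΔt = 0.626 × 2.998×10⁸ m/s × 3.7187×10^-13 s = 6.98×10^-5 m = 0.0698 mm.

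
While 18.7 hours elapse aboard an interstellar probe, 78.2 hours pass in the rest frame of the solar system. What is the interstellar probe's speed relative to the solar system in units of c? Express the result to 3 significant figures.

γ = Δt/Δτ = 78.2/18.7 = 4.1818.
β = √(1 − 1/γ²) = √(1 − 0.0571839) = √0.9428161 = 0.971.

0.971c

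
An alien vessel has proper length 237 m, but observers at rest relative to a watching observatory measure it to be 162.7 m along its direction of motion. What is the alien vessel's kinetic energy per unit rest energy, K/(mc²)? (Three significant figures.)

Length contraction gives γ = L₀/L = 237/162.7 = 1.45667.
Since K = (γ−1)mc², K/(mc²) = 1.45667 − 1 = 0.457.

0.457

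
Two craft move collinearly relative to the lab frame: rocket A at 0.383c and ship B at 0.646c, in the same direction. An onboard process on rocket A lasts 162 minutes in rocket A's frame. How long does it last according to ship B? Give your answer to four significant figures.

172.9 minutes

Speed of rocket A in ship B's frame: u = (v_A − v_B)/(1 − v_A v_B/c²) = (0.383 − 0.646)/(1 − 0.383×0.646) = −0.263/0.752582 = −0.34946; |u| = 0.34946c.
γ for this relative speed: γ = 1/√(1 − 0.122122) = 1.0673.
The clock on rocket A records proper time, so ship B measures Δt = γΔτ = 1.0673 × 162 = 172.9 minutes.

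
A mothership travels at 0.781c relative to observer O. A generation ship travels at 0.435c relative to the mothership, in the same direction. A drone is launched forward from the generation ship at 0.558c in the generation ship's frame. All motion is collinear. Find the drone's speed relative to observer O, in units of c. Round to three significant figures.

Compose velocities in two stages. Stage 1 (into S'): u₁ = (0.558+0.435)/(1+0.558×0.435) = 0.79905.
Stage 2 (into S): u = (0.79905+0.781)/(1+0.79905×0.781) = 0.9729, so the speed is 0.973c.

0.973c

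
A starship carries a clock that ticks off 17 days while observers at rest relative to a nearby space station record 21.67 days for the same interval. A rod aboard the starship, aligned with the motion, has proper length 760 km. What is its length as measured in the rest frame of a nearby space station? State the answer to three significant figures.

596 km

From Δt = γΔτ: γ = 21.67/17 = 1.27471.
L = L₀/γ = 760/1.27471 = 596 km.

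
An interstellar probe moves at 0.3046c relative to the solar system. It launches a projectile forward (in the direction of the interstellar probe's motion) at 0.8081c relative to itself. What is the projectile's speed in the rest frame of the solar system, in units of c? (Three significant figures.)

0.893c

In units of c, u = (u' + v)/(1 + u'v) with u' = 0.8081 and v = 0.3046.
Numerator: 0.8081 + 0.3046 = 1.1127. Denominator: 1 + (0.8081)(0.3046) = 1.24614726.
u = 1.1127/1.24614726 = 0.89291, so the speed is 0.893c.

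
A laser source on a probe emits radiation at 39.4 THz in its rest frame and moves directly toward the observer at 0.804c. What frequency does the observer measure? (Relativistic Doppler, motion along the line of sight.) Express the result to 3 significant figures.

Relativistic Doppler (source moving toward): f_obs = f_src · √((1+β)/(1−β)).
With β = 0.804: factor = √(1.804/0.196) = 3.0338.
f_obs = 39.4 × 3.0338 = 120 THz.

120 THz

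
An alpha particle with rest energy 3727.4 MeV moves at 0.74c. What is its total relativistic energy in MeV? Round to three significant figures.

γ = 1/√(1 − β²) = 1/√(1 − 0.5476) = 1/√0.4524 = 1/0.672607 = 1.4868.
Total energy: E = γmc² = 1.4868 × 3727.4 MeV = 5540 MeV.

5540 MeV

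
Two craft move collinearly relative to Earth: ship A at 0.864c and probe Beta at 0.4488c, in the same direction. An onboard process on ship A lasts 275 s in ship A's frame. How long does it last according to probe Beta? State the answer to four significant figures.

374.2 s

Transform ship A's velocity into probe Beta's frame: (0.864 − 0.4488)/(1 − 0.864·0.4488) = 0.4152/0.6122368, so the relative speed is 0.67817c.
At |u| = 0.67817c, γ = (1 − 0.459915)^(−1/2) = 1.3607.
The clock on ship A records proper time, so probe Beta measures Δt = γΔτ = 1.3607 × 275 = 374.2 s.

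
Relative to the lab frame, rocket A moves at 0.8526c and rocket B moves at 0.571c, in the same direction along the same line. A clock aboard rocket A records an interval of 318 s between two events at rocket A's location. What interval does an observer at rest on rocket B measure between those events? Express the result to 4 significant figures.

The velocity of rocket A relative to rocket B is (0.8526 − 0.571)c / (1 − 0.8526×0.571) = 0.54875c; relative speed 0.54875c.
At |u| = 0.54875c, γ = (1 − 0.301127)^(−1/2) = 1.1962.
Rocket A's interval is proper; time dilation gives Δt_B = γΔτ = 1.1962 × 318 s = 380.4 s.

380.4 s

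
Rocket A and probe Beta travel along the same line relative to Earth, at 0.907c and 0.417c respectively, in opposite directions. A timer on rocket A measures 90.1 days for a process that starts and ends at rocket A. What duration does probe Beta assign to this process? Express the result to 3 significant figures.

Transform rocket A's velocity into probe Beta's frame: (0.907 + 0.417)/(1 + 0.907·0.417) = 1.324/1.378219, so the relative speed is 0.96066c.
At |u| = 0.96066c, γ = (1 − 0.922868)^(−1/2) = 3.6007.
The clock on rocket A records proper time, so probe Beta measures Δt = γΔτ = 3.6007 × 90.1 = 324 days.

324 days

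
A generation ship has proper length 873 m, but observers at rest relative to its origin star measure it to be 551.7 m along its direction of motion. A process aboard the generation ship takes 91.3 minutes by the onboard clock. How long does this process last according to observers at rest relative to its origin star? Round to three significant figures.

144 minutes

Length contraction gives γ = L₀/L = 873/551.7 = 1.58238.
Δt = γΔτ = 1.58238 × 91.3 = 144 minutes.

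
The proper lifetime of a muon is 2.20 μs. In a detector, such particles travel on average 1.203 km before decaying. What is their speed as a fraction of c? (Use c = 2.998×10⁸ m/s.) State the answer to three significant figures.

0.877c

Lab distance = (lab lifetime)·v = γτ·βc, so βγ = d/(cτ) = 1203/(2.998×10⁸ × 2.200×10^-6) = 1.8239.
With βγ = 1.8239: γ² = 1 + (βγ)² = 4.32661, and β = (βγ)/γ = 1.8239/2.08005 = 0.877.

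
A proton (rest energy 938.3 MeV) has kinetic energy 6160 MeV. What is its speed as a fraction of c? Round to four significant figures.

γ = 1 + K/(mc²) = 1 + 6160/938.3 = 7.5651.
β = √(1 − 1/γ²) = √(1 − 0.0174731) = √0.9825269 = 0.9912.

0.9912c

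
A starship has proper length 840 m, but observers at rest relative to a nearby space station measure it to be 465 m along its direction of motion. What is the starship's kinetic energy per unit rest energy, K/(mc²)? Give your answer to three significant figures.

0.806

γ = L₀/L = 840/465 = 1.80645.
K/(mc²) = γ − 1 = 1.80645 − 1 = 0.806.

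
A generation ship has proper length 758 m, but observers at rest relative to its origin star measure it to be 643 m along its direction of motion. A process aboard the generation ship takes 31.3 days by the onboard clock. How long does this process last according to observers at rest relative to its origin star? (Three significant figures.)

γ = L₀/L = 758/643 = 1.17885.
The same γ dilates the second interval: 1.17885 × 31.3 days = 36.9 days.

36.9 days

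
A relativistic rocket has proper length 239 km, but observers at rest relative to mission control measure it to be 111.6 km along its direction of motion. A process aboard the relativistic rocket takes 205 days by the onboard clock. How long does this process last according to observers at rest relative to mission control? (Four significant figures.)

Length contraction gives γ = L₀/L = 239/111.6 = 2.14158.
Δt = γΔτ = 2.14158 × 205 = 439.0 days.

439.0 days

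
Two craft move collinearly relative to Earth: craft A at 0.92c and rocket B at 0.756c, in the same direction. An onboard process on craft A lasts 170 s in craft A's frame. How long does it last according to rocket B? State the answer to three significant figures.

Transform craft A's velocity into rocket B's frame: (0.92 − 0.756)/(1 − 0.92·0.756) = 0.164/0.30448, so the relative speed is 0.53862c.
At |u| = 0.53862c, γ = (1 − 0.290112)^(−1/2) = 1.1869.
The clock on craft A records proper time, so rocket B measures Δt = γΔτ = 1.1869 × 170 = 202 s.

202 s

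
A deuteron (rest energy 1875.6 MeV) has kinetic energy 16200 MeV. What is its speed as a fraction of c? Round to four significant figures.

0.9946c

γ = 1 + K/(mc²) = 1 + 16200/1875.6 = 9.6372.
β = √(1 − 1/γ²) = √(1 − 0.0107671) = √0.9892329 = 0.9946.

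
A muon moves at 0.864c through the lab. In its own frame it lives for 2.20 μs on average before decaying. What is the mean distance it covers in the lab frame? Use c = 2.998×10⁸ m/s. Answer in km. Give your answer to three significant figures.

1.13 km

With β = 0.864, γ = 1/√(1 − 0.864²) = 1/√0.253504 = 1.9861.
Lab-frame lifetime: Δt = γτ = 1.9861 × 2.20 μs = 4.3694 μs.
Distance: d = vΔt = 0.864 × 2.998×10⁸ m/s × 4.3694×10^-6 s = 1130 m = 1.13 km.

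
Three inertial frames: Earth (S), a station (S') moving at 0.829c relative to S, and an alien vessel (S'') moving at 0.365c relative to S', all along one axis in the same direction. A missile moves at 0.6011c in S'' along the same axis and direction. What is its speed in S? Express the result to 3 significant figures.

0.979c

Apply u = (u'+v)/(1+u'v) twice. Missile in the station frame: (0.6011+0.365)/(1+0.6011·0.365) = 0.9661/1.2194015 = 0.79227c.
That velocity, transformed to the rest frame of Earth: (0.79227+0.829)/(1+0.79227·0.829) = 1.62127/1.65679183 = 0.97856c.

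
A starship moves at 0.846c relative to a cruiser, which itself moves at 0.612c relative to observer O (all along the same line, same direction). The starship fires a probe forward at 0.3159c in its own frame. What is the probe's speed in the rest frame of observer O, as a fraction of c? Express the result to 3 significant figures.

0.979c

First combine the probe and starship (S''→S'): u₁ = (0.3159 + 0.846)/(1 + 0.3159×0.846) = 1.1619/1.2672514 = 0.91687.
Then combine with the cruiser (S'→S): u = (0.91687 + 0.612)/(1 + 0.91687×0.612) = 1.52887/1.56112444 = 0.97934.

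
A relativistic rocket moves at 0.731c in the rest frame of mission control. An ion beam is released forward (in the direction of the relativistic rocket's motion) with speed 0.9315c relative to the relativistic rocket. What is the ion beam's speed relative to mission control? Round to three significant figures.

0.989c

In units of c, u = (u' + v)/(1 + u'v) with u' = 0.9315 and v = 0.731.
Numerator: 0.9315 + 0.731 = 1.6625. Denominator: 1 + (0.9315)(0.731) = 1.6809265.
u = 1.6625/1.6809265 = 0.98904, so the speed is 0.989c.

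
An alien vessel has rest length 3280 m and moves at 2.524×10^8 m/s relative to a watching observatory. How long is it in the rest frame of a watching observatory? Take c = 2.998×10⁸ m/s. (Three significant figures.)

1770 m

β = v/c = (2.524×10^8 m/s)/(2.998×10⁸ m/s) = 0.841895.
Lorentz factor: γ = (1 − 0.7087872)^(−1/2) = 1.8531.
Along the direction of motion the measured length is L₀/γ = 3280/1.8531 = 1770 m.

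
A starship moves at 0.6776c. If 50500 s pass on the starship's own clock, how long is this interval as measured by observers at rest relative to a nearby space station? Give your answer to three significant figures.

68700 s

β² = 0.45914176, so γ = 1/√0.54085824 = 1.3597.
The onboard clock measures proper time, so the interval in the rest frame of a nearby space station is dilated: Δt = γ·Δτ = 1.3597 × 50500 s = 68700 s.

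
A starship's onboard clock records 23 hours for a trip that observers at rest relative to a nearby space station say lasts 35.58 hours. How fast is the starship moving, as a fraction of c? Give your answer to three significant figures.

γ = Δt/Δτ = 35.58/23 = 1.547.
β = √(1 − 1/γ²) = √(1 − 0.417849) = √0.582151 = 0.763.

0.763c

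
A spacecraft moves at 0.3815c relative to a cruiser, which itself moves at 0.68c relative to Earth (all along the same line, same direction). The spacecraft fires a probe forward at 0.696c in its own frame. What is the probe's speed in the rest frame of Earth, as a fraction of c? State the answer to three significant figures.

0.970c

Apply u = (u'+v)/(1+u'v) twice. Probe in the cruiser frame: (0.696+0.3815)/(1+0.696·0.3815) = 1.0775/1.265524 = 0.85143c.
That velocity, transformed to the rest frame of Earth: (0.85143+0.68)/(1+0.85143·0.68) = 1.53143/1.5789724 = 0.96989c.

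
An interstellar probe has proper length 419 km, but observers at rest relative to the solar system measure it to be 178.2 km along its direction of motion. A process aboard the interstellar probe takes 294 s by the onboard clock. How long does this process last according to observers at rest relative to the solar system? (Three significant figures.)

691 s

Length contraction gives γ = L₀/L = 419/178.2 = 2.35129.
The same γ dilates the second interval: 2.35129 × 294 s = 691 s.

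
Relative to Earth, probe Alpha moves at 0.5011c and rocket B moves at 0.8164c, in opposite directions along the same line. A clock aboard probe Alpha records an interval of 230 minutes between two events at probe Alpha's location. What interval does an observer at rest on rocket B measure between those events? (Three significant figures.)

The velocity of probe Alpha relative to rocket B is (0.5011 + 0.8164)c / (1 + 0.5011×0.8164) = 0.935c; relative speed 0.935c.
At |u| = 0.935c, γ = (1 − 0.874225)^(−1/2) = 2.8197.
Probe Alpha's interval is proper; time dilation gives Δt_B = γΔτ = 2.8197 × 230 minutes = 649 minutes.

649 minutes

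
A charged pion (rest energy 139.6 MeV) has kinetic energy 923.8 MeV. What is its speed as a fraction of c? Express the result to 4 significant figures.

0.9913c

γ = 1 + K/(mc²) = 1 + 923.8/139.6 = 7.6175.
β = √(1 − 1/γ²) = √(1 − 0.0172336) = √0.9827664 = 0.9913.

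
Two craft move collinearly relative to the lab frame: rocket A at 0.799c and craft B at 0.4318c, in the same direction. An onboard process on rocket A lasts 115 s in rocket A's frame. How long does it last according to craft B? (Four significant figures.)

138.9 s

Speed of rocket A in craft B's frame: u = (v_A − v_B)/(1 − v_A v_B/c²) = (0.799 − 0.4318)/(1 − 0.799×0.4318) = 0.3672/0.6549918 = 0.56062; |u| = 0.56062c.
At |u| = 0.56062c, γ = (1 − 0.314295)^(−1/2) = 1.2076.
The clock on rocket A records proper time, so craft B measures Δt = γΔτ = 1.2076 × 115 = 138.9 s.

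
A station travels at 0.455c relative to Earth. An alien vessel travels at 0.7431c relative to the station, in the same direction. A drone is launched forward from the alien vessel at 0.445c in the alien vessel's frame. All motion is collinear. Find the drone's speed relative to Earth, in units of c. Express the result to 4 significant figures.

Compose velocities in two stages. Stage 1 (into S'): u₁ = (0.445+0.7431)/(1+0.445×0.7431) = 0.89285.
Stage 2 (into S): u = (0.89285+0.455)/(1+0.89285×0.455) = 0.95847, so the speed is 0.9585c.

0.9585c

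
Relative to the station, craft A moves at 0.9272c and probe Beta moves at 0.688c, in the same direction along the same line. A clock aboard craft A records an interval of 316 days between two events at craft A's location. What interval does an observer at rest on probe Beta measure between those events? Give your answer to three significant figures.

Transform craft A's velocity into probe Beta's frame: (0.9272 − 0.688)/(1 − 0.9272·0.688) = 0.2392/0.3620864, so the relative speed is 0.66062c.
γ for this relative speed: γ = 1/√(1 − 0.436419) = 1.3321.
The clock on craft A records proper time, so probe Beta measures Δt = γΔτ = 1.3321 × 316 = 421 days.

421 days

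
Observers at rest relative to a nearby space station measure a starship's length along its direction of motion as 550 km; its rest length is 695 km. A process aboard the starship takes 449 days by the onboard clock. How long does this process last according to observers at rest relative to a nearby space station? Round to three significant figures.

567 days

Length contraction gives γ = L₀/L = 695/550 = 1.26364.
Δt = γΔτ = 1.26364 × 449 = 567 days.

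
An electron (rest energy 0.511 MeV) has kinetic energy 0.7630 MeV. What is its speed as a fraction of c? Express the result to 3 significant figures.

K = (γ−1)mc², so γ = 1 + 0.7630/0.511 = 2.4932.
Then v/c = √(1 − γ⁻²) = √(1 − 0.160874) = √0.839126 = 0.916.

0.916c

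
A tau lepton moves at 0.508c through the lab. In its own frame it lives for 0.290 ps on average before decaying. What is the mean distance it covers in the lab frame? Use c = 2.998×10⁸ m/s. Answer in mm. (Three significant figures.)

0.0513 mm

Lorentz factor: γ = (1 − 0.258064)^(−1/2) = 1.161.
Lab-frame lifetime: Δt = γτ = 1.161 × 0.290 ps = 0.33669 ps.
Distance: d = vΔt = 0.508 × 2.998×10⁸ m/s × 3.3669×10^-13 s = 5.13×10^-5 m = 0.0513 mm.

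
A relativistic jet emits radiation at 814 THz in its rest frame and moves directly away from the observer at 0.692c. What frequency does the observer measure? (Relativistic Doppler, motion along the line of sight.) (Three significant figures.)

347 THz

Relativistic Doppler (source moving away): f_obs = f_src · √((1−β)/(1+β)).
With β = 0.692: factor = √(0.308/1.692) = 0.42665.
f_obs = 814 × 0.42665 = 347 THz.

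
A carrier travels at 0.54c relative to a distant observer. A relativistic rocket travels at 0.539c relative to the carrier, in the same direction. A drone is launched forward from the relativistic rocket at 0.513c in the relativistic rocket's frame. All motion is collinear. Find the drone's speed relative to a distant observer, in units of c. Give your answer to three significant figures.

0.944c

Apply u = (u'+v)/(1+u'v) twice. Drone in the carrier frame: (0.513+0.539)/(1+0.513·0.539) = 1.052/1.276507 = 0.82412c.
That velocity, transformed to the rest frame of a distant observer: (0.82412+0.54)/(1+0.82412·0.54) = 1.36412/1.4450248 = 0.94401c.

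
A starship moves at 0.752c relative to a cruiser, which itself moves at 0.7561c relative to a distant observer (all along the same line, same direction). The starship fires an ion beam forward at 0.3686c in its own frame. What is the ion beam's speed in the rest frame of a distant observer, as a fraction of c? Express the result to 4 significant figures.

0.9820c

Apply u = (u'+v)/(1+u'v) twice. Ion beam in the cruiser frame: (0.3686+0.752)/(1+0.3686·0.752) = 1.1206/1.2771872 = 0.8774c.
That velocity, transformed to the rest frame of a distant observer: (0.8774+0.7561)/(1+0.8774·0.7561) = 1.6335/1.66340214 = 0.98202c.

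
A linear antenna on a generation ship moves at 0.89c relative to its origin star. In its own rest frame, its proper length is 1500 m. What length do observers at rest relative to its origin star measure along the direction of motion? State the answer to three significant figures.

684 m

γ = 1/√(1 − β²) = 1/√(1 − 0.7921) = 1/√0.2079 = 1/0.455961 = 2.1932.
Along the direction of motion the measured length is L₀/γ = 1500/2.1932 = 684 m.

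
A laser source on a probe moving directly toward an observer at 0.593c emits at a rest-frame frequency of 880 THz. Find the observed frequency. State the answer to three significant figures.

1740 THz

Relativistic Doppler (source moving toward): f_obs = f_src · √((1+β)/(1−β)).
With β = 0.593: factor = √(1.593/0.407) = 1.9784.
f_obs = 880 × 1.9784 = 1740 THz.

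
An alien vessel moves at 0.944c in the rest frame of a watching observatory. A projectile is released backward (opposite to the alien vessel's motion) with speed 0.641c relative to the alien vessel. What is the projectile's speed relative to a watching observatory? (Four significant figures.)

In units of c, u = (u' + v)/(1 + u'v) with u' = −0.641 and v = 0.944.
Numerator: −0.641 + 0.944 = 0.303. Denominator: 1 + (−0.641)(0.944) = 0.394896.
u = 0.303/0.394896 = 0.76729, so the speed is 0.7673c.

0.7673c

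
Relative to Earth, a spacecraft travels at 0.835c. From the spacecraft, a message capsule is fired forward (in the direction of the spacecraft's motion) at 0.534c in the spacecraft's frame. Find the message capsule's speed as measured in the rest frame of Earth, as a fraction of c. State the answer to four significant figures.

Relativistic velocity addition: u = (u' + v)/(1 + u'v/c²), with u' = 0.534c and v = 0.835c.
Numerator: 0.534 + 0.835 = 1.369. Denominator: 1 + (0.534)(0.835) = 1.44589.
u = 1.369/1.44589 = 0.94682, so the speed is 0.9468c.

0.9468c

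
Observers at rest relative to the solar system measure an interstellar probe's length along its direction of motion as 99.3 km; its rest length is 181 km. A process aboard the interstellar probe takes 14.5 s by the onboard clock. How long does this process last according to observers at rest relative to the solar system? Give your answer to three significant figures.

26.4 s

Length contraction gives γ = L₀/L = 181/99.3 = 1.82276.
Δt = γΔτ = 1.82276 × 14.5 = 26.4 s.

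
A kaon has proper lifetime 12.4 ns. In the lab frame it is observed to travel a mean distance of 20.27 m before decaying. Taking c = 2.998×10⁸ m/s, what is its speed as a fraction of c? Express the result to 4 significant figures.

0.9836c

d = βγcτ ⇒ βγ = d/(cτ) = 20.27 m / (3.71752 m) = 5.4526.
β = (βγ)/√(1+(βγ)²) = 5.4526/√30.7308 = 0.9836.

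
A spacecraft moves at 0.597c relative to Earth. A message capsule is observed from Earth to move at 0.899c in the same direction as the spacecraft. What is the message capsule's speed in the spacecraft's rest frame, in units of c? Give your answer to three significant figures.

0.652c

Transform to the spacecraft's frame: u' = (u − v)/(1 − uv/c²).
u' = (0.899 − 0.597)/(1 − 0.899×0.597) = 0.302/0.463297 = 0.65185.
Speed in the spacecraft's frame: 0.652c (in the same direction).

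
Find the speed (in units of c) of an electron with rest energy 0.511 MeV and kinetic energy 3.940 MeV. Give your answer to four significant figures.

γ = 1 + K/(mc²) = 1 + 3.940/0.511 = 8.7104.
β = √(1 − 1/γ²) = √(1 − 0.0131803) = √0.9868197 = 0.9934.

0.9934c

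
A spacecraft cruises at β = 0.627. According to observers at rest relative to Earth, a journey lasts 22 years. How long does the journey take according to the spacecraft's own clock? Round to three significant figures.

With β = 0.627, γ = 1/√(1 − 0.627²) = 1/√0.606871 = 1.2837.
The spacecraft's clock runs slow as seen from Earth, so Δτ = Δt/γ = 22/1.2837 = 17.1 years.

17.1 years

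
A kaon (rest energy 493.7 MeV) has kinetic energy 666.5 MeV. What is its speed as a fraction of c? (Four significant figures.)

0.9049c

K = (γ−1)mc², so γ = 1 + 666.5/493.7 = 2.35.
Then v/c = √(1 − γ⁻²) = √(1 − 0.181077) = √0.818923 = 0.9049.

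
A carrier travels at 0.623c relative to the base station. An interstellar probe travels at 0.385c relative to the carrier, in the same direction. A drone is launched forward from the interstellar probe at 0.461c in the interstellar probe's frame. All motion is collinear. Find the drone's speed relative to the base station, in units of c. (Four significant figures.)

0.9267c

First combine the drone and interstellar probe (S''→S'): u₁ = (0.461 + 0.385)/(1 + 0.461×0.385) = 0.846/1.177485 = 0.71848.
Then combine with the carrier (S'→S): u = (0.71848 + 0.623)/(1 + 0.71848×0.623) = 1.34148/1.44761304 = 0.92668.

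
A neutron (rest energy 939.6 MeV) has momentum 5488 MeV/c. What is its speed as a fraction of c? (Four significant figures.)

0.9857c

βγ = pc/(mc²) = 5488/939.6 = 5.8408.
Since γ² = 1 + (βγ)² = 35.1149, γ = √35.1149 = 5.92578, and β = (βγ)/γ = 5.8408/5.92578 = 0.9857.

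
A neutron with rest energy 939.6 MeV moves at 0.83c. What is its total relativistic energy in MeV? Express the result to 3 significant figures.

γ = 1/√(1 − β²) = 1/√(1 − 0.6889) = 1/√0.3111 = 1/0.557763 = 1.7929.
Total energy: E = γmc² = 1.7929 × 939.6 MeV = 1680 MeV.

1680 MeV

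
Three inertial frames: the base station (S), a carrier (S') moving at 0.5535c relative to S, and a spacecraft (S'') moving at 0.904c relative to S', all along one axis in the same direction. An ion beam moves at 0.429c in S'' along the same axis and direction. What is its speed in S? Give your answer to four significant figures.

0.9885c

First combine the ion beam and spacecraft (S''→S'): u₁ = (0.429 + 0.904)/(1 + 0.429×0.904) = 1.333/1.387816 = 0.9605.
Then combine with the carrier (S'→S): u = (0.9605 + 0.5535)/(1 + 0.9605×0.5535) = 1.514/1.53163675 = 0.98849.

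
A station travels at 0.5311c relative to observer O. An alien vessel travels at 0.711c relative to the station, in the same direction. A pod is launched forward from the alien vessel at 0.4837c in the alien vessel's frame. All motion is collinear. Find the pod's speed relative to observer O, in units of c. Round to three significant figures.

0.965c

Compose velocities in two stages. Stage 1 (into S'): u₁ = (0.4837+0.711)/(1+0.4837×0.711) = 0.88897.
Stage 2 (into S): u = (0.88897+0.5311)/(1+0.88897×0.5311) = 0.96463, so the speed is 0.965c.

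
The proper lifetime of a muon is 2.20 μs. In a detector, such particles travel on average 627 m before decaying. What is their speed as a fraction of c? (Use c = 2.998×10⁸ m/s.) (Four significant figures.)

Let x = d/(cτ) = 627.0 m / (2.998×10⁸ m/s × 2.200×10^-6 s) = 0.95063. Since d = βγcτ, x = βγ = β/√(1−β²).
Solving: β² = x²/(1+x²) = 0.903697/1.903697 = 0.474706, so β = 0.6890.

0.6890c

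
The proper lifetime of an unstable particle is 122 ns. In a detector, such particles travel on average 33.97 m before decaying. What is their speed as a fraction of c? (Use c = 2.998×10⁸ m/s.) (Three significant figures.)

d = βγcτ ⇒ βγ = d/(cτ) = 33.97 m / (36.5756 m) = 0.92876.
β = (βγ)/√(1+(βγ)²) = 0.92876/√1.862595 = 0.681.

0.681c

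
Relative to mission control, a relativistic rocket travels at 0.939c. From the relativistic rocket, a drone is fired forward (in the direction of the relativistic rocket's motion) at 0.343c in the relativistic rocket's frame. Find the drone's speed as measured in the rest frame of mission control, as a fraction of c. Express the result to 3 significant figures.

0.970c

Relativistic velocity addition: u = (u' + v)/(1 + u'v/c²), with u' = 0.343c and v = 0.939c.
Numerator: 0.343 + 0.939 = 1.282. Denominator: 1 + (0.343)(0.939) = 1.322077.
u = 1.282/1.322077 = 0.96969, so the speed is 0.970c.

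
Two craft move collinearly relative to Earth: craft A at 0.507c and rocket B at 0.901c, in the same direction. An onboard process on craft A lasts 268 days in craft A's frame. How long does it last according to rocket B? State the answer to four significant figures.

389.3 days

Speed of craft A in rocket B's frame: u = (v_A − v_B)/(1 − v_A v_B/c²) = (0.507 − 0.901)/(1 − 0.507×0.901) = −0.394/0.543193 = −0.72534; |u| = 0.72534c.
At |u| = 0.72534c, γ = (1 − 0.526118)^(−1/2) = 1.4527.
The clock on craft A records proper time, so rocket B measures Δt = γΔτ = 1.4527 × 268 = 389.3 days.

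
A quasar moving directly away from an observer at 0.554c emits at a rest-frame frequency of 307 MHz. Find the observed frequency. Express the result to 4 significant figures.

164.5 MHz

Relativistic Doppler (source moving away): f_obs = f_src · √((1−β)/(1+β)).
With β = 0.554: factor = √(0.446/1.554) = 0.53573.
f_obs = 307 × 0.53573 = 164.5 MHz.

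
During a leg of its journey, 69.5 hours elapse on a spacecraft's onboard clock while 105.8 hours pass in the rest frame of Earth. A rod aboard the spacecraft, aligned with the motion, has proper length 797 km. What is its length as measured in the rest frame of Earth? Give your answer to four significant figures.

523.5 km

The time-dilation ratio gives γ = 105.8/69.5 = 1.5223.
L = L₀/γ = 797/1.5223 = 523.5 km.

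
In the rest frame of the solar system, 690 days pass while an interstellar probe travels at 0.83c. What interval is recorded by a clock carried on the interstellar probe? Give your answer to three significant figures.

385 days

Lorentz factor: γ = (1 − 0.6889)^(−1/2) = 1.7929.
The interstellar probe's clock runs slow as seen from the solar system, so Δτ = Δt/γ = 690/1.7929 = 385 days.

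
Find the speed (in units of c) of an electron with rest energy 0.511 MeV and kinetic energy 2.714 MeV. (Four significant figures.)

0.9874c

K = (γ−1)mc², so γ = 1 + 2.714/0.511 = 6.3112.
Then v/c = √(1 − γ⁻²) = √(1 − 0.0251059) = √0.9748941 = 0.9874.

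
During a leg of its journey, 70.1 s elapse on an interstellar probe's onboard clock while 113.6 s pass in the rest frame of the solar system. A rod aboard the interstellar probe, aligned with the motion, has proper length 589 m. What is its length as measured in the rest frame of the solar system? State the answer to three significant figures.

From Δt = γΔτ: γ = 113.6/70.1 = 1.62054.
The rod contracts by the same γ: 589 m / 1.62054 = 363 m.

363 m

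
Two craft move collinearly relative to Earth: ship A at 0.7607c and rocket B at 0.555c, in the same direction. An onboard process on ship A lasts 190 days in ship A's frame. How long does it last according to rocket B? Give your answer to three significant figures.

203 days

The velocity of ship A relative to rocket B is (0.7607 − 0.555)c / (1 − 0.7607×0.555) = 0.356c; relative speed 0.356c.
At |u| = 0.356c, γ = (1 − 0.126736)^(−1/2) = 1.0701.
Ship A's interval is proper; time dilation gives Δt_B = γΔτ = 1.0701 × 190 days = 203 days.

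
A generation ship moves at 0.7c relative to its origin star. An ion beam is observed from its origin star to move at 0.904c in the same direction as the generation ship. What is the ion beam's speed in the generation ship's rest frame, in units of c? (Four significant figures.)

Transform to the generation ship's frame: u' = (u − v)/(1 − uv/c²).
u' = (0.904 − 0.7)/(1 − 0.904×0.7) = 0.204/0.3672 = 0.55556.
Speed in the generation ship's frame: 0.5556c (in the same direction).

0.5556c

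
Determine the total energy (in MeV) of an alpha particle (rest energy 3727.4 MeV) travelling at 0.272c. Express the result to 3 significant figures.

γ = 1/√(1 − β²) = 1/√(1 − 0.073984) = 1/√0.926016 = 1/0.962297 = 1.0392.
Total energy: E = γmc² = 1.0392 × 3727.4 MeV = 3870 MeV.

3870 MeV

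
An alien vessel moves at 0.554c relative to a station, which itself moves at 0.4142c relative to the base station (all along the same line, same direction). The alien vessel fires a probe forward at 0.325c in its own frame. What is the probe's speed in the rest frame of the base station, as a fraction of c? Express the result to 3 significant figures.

0.886c

First combine the probe and alien vessel (S''→S'): u₁ = (0.325 + 0.554)/(1 + 0.325×0.554) = 0.879/1.18005 = 0.74488.
Then combine with the station (S'→S): u = (0.74488 + 0.4142)/(1 + 0.74488×0.4142) = 1.15908/1.308529296 = 0.88579.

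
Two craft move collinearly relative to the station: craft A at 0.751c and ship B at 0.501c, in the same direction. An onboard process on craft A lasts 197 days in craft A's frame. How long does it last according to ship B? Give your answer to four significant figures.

215.0 days

Transform craft A's velocity into ship B's frame: (0.751 − 0.501)/(1 − 0.751·0.501) = 0.25/0.623749, so the relative speed is 0.4008c.
γ for this relative speed: γ = 1/√(1 − 0.160641) = 1.0915.
The clock on craft A records proper time, so ship B measures Δt = γΔτ = 1.0915 × 197 = 215.0 days.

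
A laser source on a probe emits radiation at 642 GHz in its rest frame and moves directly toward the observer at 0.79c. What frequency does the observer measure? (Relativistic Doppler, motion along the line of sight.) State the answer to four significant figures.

1874 GHz

Relativistic Doppler (source moving toward): f_obs = f_src · √((1+β)/(1−β)).
With β = 0.79: factor = √(1.79/0.21) = 2.9196.
f_obs = 642 × 2.9196 = 1874 GHz.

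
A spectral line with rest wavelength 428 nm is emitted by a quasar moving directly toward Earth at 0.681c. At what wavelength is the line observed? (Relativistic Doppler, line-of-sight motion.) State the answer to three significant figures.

Relativistic Doppler for wavelength: λ_obs = λ_src · √((1−β)/(1+β)).
With β = 0.681: factor = √(0.319/1.681) = 0.43562.
λ_obs = 428 × 0.43562 = 186 nm.

186 nm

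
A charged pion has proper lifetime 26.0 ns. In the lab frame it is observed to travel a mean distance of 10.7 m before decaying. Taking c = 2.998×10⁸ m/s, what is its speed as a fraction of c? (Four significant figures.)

Lab distance = (lab lifetime)·v = γτ·βc, so βγ = d/(cτ) = 10.70/(2.998×10⁸ × 2.600×10^-8) = 1.3727.
With βγ = 1.3727: γ² = 1 + (βγ)² = 2.88431, and β = (βγ)/γ = 1.3727/1.69833 = 0.8083.

0.8083c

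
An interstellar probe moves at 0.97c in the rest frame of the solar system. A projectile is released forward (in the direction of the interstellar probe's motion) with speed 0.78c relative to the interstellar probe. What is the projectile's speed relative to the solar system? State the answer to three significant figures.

In units of c, u = (u' + v)/(1 + u'v) with u' = 0.78 and v = 0.97.
Numerator: 0.78 + 0.97 = 1.75. Denominator: 1 + (0.78)(0.97) = 1.7566.
u = 1.75/1.7566 = 0.99624, so the speed is 0.996c.

0.996c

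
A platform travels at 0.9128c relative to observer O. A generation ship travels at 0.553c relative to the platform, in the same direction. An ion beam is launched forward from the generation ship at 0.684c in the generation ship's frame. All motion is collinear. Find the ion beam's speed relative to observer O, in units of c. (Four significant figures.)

0.9951c

Apply u = (u'+v)/(1+u'v) twice. Ion beam in the platform frame: (0.684+0.553)/(1+0.684·0.553) = 1.237/1.378252 = 0.89751c.
That velocity, transformed to the rest frame of observer O: (0.89751+0.9128)/(1+0.89751·0.9128) = 1.81031/1.819247128 = 0.99509c.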